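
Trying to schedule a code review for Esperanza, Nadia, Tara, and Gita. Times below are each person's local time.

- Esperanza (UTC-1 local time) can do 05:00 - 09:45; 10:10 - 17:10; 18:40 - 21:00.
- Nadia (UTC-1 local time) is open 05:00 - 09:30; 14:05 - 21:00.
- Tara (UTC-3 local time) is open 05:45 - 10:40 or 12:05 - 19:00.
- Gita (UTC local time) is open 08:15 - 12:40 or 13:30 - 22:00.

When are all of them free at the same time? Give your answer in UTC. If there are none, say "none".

08:45-10:30, 15:05-18:10, 19:40-22:00

Esperanza in UTC: 06:00-10:45, 11:10-18:10, 19:40-22:00 (add 1h to convert from UTC-1).
Nadia in UTC: 06:00-10:30, 15:05-22:00 (add 1h to convert from UTC-1).
Tara in UTC: 08:45-13:40, 15:05-22:00 (add 3h to convert from UTC-3).
Gita in UTC: 08:15-12:40, 13:30-22:00.
Esperanza ∩ Nadia: 06:00-10:30, 15:05-18:10, 19:40-22:00.
Esperanza ∩ Nadia ∩ Tara: 08:45-10:30, 15:05-18:10, 19:40-22:00.
Esperanza ∩ Nadia ∩ Tara ∩ Gita: 08:45-10:30, 15:05-18:10, 19:40-22:00.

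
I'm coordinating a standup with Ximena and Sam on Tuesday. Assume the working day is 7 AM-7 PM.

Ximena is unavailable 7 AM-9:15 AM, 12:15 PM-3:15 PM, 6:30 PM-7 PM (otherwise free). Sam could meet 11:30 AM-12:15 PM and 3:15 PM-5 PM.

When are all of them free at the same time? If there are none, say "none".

Ximena free: 09:15-12:15, 15:15-18:30 (invert busy blocks within the working day).
Sam free: 11:30-12:15, 15:15-17:00.
Ximena ∩ Sam: 11:30-12:15, 15:15-17:00.
Those are the intersection windows.

11:30-12:15, 15:15-17:00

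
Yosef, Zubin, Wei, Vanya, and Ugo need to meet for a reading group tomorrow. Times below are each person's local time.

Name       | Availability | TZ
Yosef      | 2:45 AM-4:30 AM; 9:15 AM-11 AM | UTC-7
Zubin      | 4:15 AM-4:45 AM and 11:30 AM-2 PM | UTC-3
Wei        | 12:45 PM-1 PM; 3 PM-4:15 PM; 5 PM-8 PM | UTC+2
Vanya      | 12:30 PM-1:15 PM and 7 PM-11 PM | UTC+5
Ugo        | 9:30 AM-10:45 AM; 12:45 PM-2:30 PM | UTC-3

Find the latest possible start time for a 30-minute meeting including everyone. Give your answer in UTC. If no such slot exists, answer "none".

16:30

Yosef in UTC: 09:45-11:30, 16:15-18:00 (add 7h to convert from UTC-7).
Zubin in UTC: 07:15-07:45, 14:30-17:00 (add 3h to convert from UTC-3).
Wei in UTC: 10:45-11:00, 13:00-14:15, 15:00-18:00 (subtract 2h to convert from UTC+2).
Vanya in UTC: 07:30-08:15, 14:00-18:00 (subtract 5h to convert from UTC+5).
Ugo in UTC: 12:30-13:45, 15:45-17:30 (add 3h to convert from UTC-3).
Yosef ∩ Zubin: 16:15-17:00.
Yosef ∩ Zubin ∩ Wei: 16:15-17:00.
Yosef ∩ Zubin ∩ Wei ∩ Vanya: 16:15-17:00.
Yosef ∩ Zubin ∩ Wei ∩ Vanya ∩ Ugo: 16:15-17:00.
So the common availability across everyone is 16:15-17:00.
The last common window of at least 30 minutes is 16:15-17:00; a 30-minute meeting can start as late as 16:30 and still end by 17:00.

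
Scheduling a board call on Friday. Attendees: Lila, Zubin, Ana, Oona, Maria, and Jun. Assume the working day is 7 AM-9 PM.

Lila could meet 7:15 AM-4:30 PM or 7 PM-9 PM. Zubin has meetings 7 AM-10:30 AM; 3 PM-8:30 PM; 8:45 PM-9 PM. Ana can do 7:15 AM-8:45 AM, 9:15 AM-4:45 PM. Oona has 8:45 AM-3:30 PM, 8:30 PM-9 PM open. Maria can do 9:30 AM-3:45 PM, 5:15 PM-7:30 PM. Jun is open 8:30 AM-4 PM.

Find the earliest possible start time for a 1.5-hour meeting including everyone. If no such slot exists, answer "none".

10:30

Lila free: 07:15-16:30, 19:00-21:00.
Zubin free: 10:30-15:00, 20:30-20:45 (invert busy blocks within the working day).
Ana free: 07:15-08:45, 09:15-16:45.
Oona free: 08:45-15:30, 20:30-21:00.
Maria free: 09:30-15:45, 17:15-19:30.
Jun free: 08:30-16:00.
Lila ∩ Zubin: 10:30-15:00, 20:30-20:45.
Lila ∩ Zubin ∩ Ana: 10:30-15:00.
Lila ∩ Zubin ∩ Ana ∩ Oona: 10:30-15:00.
Lila ∩ Zubin ∩ Ana ∩ Oona ∩ Maria: 10:30-15:00.
Lila ∩ Zubin ∩ Ana ∩ Oona ∩ Maria ∩ Jun: 10:30-15:00.
The first common window of at least 90 minutes is 10:30-15:00, so the earliest start is 10:30.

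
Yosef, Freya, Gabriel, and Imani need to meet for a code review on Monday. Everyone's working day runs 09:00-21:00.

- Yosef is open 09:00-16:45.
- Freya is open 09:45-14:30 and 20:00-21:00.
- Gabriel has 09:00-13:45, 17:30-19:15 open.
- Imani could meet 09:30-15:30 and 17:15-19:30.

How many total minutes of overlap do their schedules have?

Yosef ∩ Freya: 09:45-14:30.
Yosef ∩ Freya ∩ Gabriel: 09:45-13:45.
Yosef ∩ Freya ∩ Gabriel ∩ Imani: 09:45-13:45.
That's a single block of 240 minutes.

240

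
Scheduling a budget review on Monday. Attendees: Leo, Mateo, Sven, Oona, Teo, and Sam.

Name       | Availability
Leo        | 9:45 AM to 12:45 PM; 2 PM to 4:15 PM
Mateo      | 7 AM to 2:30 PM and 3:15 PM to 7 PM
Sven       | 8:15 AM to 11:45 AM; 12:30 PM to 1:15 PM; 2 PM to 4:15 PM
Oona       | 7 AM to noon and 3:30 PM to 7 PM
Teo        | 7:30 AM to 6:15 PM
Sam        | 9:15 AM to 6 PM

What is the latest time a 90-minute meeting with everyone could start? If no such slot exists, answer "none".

Leo ∩ Mateo: 09:45-12:45, 14:00-14:30, 15:15-16:15.
Leo ∩ Mateo ∩ Sven: 09:45-11:45, 12:30-12:45, 14:00-14:30, 15:15-16:15.
Leo ∩ Mateo ∩ Sven ∩ Oona: 09:45-11:45, 15:30-16:15.
Leo ∩ Mateo ∩ Sven ∩ Oona ∩ Teo: 09:45-11:45, 15:30-16:15.
Leo ∩ Mateo ∩ Sven ∩ Oona ∩ Teo ∩ Sam: 09:45-11:45, 15:30-16:15.
The last common window of at least 90 minutes is 09:45-11:45; a 90-minute meeting can start as late as 10:15 and still end by 11:45.

10:15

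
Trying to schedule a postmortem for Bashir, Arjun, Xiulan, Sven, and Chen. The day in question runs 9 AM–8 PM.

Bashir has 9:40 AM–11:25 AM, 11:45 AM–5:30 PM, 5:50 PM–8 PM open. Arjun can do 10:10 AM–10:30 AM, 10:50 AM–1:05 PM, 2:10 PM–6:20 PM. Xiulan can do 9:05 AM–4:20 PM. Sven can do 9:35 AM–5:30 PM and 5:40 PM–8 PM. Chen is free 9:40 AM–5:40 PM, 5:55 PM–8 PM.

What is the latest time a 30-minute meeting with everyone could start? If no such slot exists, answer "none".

15:50

Bashir ∩ Arjun: 10:10-10:30, 10:50-11:25, 11:45-13:05, 14:10-17:30, 17:50-18:20.
Bashir ∩ Arjun ∩ Xiulan: 10:10-10:30, 10:50-11:25, 11:45-13:05, 14:10-16:20.
Bashir ∩ Arjun ∩ Xiulan ∩ Sven: 10:10-10:30, 10:50-11:25, 11:45-13:05, 14:10-16:20.
Bashir ∩ Arjun ∩ Xiulan ∩ Sven ∩ Chen: 10:10-10:30, 10:50-11:25, 11:45-13:05, 14:10-16:20.
The last common window of at least 30 minutes is 14:10-16:20; a 30-minute meeting can start as late as 15:50 and still end by 16:20.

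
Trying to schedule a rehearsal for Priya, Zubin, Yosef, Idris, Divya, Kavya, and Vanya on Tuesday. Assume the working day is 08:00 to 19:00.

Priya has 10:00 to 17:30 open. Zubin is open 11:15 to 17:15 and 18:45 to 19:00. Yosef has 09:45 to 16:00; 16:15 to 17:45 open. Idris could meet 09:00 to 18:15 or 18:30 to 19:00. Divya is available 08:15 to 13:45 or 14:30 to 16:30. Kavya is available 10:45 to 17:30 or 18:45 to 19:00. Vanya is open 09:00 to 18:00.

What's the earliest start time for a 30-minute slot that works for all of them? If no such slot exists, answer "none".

Priya ∩ Zubin: 11:15-17:15.
Priya ∩ Zubin ∩ Yosef: 11:15-16:00, 16:15-17:15.
Priya ∩ Zubin ∩ Yosef ∩ Idris: 11:15-16:00, 16:15-17:15.
Priya ∩ Zubin ∩ Yosef ∩ Idris ∩ Divya: 11:15-13:45, 14:30-16:00, 16:15-16:30.
Priya ∩ Zubin ∩ Yosef ∩ Idris ∩ Divya ∩ Kavya: 11:15-13:45, 14:30-16:00, 16:15-16:30.
Priya ∩ Zubin ∩ Yosef ∩ Idris ∩ Divya ∩ Kavya ∩ Vanya: 11:15-13:45, 14:30-16:00, 16:15-16:30.
The first common window of at least 30 minutes is 11:15-13:45, so the earliest start is 11:15.

11:15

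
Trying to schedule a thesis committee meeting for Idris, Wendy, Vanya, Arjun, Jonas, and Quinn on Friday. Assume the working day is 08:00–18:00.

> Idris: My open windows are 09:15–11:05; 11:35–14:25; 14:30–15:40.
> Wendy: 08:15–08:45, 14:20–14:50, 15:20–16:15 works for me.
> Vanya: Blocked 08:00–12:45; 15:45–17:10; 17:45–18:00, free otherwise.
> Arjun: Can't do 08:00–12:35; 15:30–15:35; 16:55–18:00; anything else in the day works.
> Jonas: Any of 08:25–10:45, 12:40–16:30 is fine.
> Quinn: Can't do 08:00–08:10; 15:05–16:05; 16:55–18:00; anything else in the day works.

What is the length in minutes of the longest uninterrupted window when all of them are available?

Idris free: 09:15-11:05, 11:35-14:25, 14:30-15:40.
Wendy free: 08:15-08:45, 14:20-14:50, 15:20-16:15.
Vanya free: 12:45-15:45, 17:10-17:45 (invert busy blocks within the working day).
Arjun free: 12:35-15:30, 15:35-16:55 (invert busy blocks within the working day).
Jonas free: 08:25-10:45, 12:40-16:30.
Quinn free: 08:10-15:05, 16:05-16:55 (invert busy blocks within the working day).
Idris ∩ Wendy: 14:20-14:25, 14:30-14:50, 15:20-15:40.
Idris ∩ Wendy ∩ Vanya: 14:20-14:25, 14:30-14:50, 15:20-15:40.
Idris ∩ Wendy ∩ Vanya ∩ Arjun: 14:20-14:25, 14:30-14:50, 15:20-15:30, 15:35-15:40.
Idris ∩ Wendy ∩ Vanya ∩ Arjun ∩ Jonas: 14:20-14:25, 14:30-14:50, 15:20-15:30, 15:35-15:40.
Idris ∩ Wendy ∩ Vanya ∩ Arjun ∩ Jonas ∩ Quinn: 14:20-14:25, 14:30-14:50.
The longest is 14:30-14:50 at 20 minutes.

20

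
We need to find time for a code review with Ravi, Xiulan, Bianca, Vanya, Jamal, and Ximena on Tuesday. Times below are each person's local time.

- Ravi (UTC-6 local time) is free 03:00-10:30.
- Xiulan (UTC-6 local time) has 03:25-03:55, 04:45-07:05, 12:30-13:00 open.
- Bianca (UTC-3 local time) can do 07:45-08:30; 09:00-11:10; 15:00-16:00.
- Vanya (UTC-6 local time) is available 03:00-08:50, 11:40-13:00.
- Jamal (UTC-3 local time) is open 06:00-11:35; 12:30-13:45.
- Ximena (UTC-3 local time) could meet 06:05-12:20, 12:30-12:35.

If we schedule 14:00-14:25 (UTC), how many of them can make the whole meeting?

4

Ravi in UTC: 09:00-16:30 (add 6h to convert from UTC-6).
Xiulan in UTC: 09:25-09:55, 10:45-13:05, 18:30-19:00 (add 6h to convert from UTC-6).
Bianca in UTC: 10:45-11:30, 12:00-14:10, 18:00-19:00 (add 3h to convert from UTC-3).
Vanya in UTC: 09:00-14:50, 17:40-19:00 (add 6h to convert from UTC-6).
Jamal in UTC: 09:00-14:35, 15:30-16:45 (add 3h to convert from UTC-3).
Ximena in UTC: 09:05-15:20, 15:30-15:35 (add 3h to convert from UTC-3).
Ravi, Vanya, Jamal, and Ximena can make the full 14:00-14:25 slot — that's 4.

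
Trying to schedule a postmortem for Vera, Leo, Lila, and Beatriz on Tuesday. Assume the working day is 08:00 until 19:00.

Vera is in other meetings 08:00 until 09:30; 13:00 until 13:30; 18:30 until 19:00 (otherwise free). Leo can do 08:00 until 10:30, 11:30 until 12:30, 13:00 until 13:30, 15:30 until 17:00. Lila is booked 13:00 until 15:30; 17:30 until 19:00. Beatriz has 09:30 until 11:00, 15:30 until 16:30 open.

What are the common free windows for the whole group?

Vera free: 09:30-13:00, 13:30-18:30 (invert busy blocks within the working day).
Leo free: 08:00-10:30, 11:30-12:30, 13:00-13:30, 15:30-17:00.
Lila free: 08:00-13:00, 15:30-17:30 (invert busy blocks within the working day).
Beatriz free: 09:30-11:00, 15:30-16:30.
Vera ∩ Leo: 09:30-10:30, 11:30-12:30, 15:30-17:00.
Vera ∩ Leo ∩ Lila: 09:30-10:30, 11:30-12:30, 15:30-17:00.
Vera ∩ Leo ∩ Lila ∩ Beatriz: 09:30-10:30, 15:30-16:30.
Those are the intersection windows.

09:30-10:30, 15:30-16:30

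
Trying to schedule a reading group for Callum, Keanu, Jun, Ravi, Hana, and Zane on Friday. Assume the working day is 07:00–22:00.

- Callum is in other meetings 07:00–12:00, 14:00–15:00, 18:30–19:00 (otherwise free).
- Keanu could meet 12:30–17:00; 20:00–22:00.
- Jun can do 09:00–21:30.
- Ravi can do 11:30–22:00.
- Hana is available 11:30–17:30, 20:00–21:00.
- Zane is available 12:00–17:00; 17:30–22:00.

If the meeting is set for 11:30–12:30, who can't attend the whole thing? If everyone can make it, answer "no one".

Callum free: 12:00-14:00, 15:00-18:30, 19:00-22:00 (invert busy blocks within the working day).
Keanu free: 12:30-17:00, 20:00-22:00.
Jun free: 09:00-21:30.
Ravi free: 11:30-22:00.
Hana free: 11:30-17:30, 20:00-21:00.
Zane free: 12:00-17:00, 17:30-22:00.
Callum: not fully free for 11:30-12:30. Keanu: not fully free for 11:30-12:30. Jun: free for 11:30-12:30. Ravi: free for 11:30-12:30. Hana: free for 11:30-12:30. Zane: not fully free for 11:30-12:30.

Callum, Keanu, Zane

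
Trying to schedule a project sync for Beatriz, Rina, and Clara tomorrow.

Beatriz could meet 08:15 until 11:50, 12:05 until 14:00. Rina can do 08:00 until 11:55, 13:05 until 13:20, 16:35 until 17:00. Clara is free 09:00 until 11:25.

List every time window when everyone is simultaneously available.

Beatriz ∩ Rina: 08:15-11:50, 13:05-13:20.
Beatriz ∩ Rina ∩ Clara: 09:00-11:25.
Those are the intersection windows.

09:00-11:25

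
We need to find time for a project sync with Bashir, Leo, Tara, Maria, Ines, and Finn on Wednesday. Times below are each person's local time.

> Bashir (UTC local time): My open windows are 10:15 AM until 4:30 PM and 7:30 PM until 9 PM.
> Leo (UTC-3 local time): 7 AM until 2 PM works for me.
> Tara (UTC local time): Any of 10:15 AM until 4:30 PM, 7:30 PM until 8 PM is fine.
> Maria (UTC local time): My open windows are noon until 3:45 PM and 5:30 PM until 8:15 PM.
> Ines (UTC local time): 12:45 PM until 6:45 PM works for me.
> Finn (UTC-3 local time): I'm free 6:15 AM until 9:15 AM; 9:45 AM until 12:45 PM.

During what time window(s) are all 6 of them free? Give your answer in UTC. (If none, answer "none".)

12:45-15:45

Bashir in UTC: 10:15-16:30, 19:30-21:00.
Leo in UTC: 10:00-17:00 (add 3h to convert from UTC-3).
Tara in UTC: 10:15-16:30, 19:30-20:00.
Maria in UTC: 12:00-15:45, 17:30-20:15.
Ines in UTC: 12:45-18:45.
Finn in UTC: 09:15-12:15, 12:45-15:45 (add 3h to convert from UTC-3).
Bashir ∩ Leo: 10:15-16:30.
Bashir ∩ Leo ∩ Tara: 10:15-16:30.
Bashir ∩ Leo ∩ Tara ∩ Maria: 12:00-15:45.
Bashir ∩ Leo ∩ Tara ∩ Maria ∩ Ines: 12:45-15:45.
Bashir ∩ Leo ∩ Tara ∩ Maria ∩ Ines ∩ Finn: 12:45-15:45.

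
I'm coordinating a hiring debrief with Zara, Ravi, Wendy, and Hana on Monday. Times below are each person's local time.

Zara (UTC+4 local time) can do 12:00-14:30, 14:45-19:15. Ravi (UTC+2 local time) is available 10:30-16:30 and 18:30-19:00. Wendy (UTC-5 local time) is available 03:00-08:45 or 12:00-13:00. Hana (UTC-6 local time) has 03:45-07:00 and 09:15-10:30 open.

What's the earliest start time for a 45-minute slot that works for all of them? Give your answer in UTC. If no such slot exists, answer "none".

Zara in UTC: 08:00-10:30, 10:45-15:15 (subtract 4h to convert from UTC+4).
Ravi in UTC: 08:30-14:30, 16:30-17:00 (subtract 2h to convert from UTC+2).
Wendy in UTC: 08:00-13:45, 17:00-18:00 (add 5h to convert from UTC-5).
Hana in UTC: 09:45-13:00, 15:15-16:30 (add 6h to convert from UTC-6).
Zara ∩ Ravi: 08:30-10:30, 10:45-14:30.
Zara ∩ Ravi ∩ Wendy: 08:30-10:30, 10:45-13:45.
Zara ∩ Ravi ∩ Wendy ∩ Hana: 09:45-10:30, 10:45-13:00.
So the common availability across everyone is 09:45-10:30, 10:45-13:00.
The first common window of at least 45 minutes is 09:45-10:30, so the earliest start is 09:45.

09:45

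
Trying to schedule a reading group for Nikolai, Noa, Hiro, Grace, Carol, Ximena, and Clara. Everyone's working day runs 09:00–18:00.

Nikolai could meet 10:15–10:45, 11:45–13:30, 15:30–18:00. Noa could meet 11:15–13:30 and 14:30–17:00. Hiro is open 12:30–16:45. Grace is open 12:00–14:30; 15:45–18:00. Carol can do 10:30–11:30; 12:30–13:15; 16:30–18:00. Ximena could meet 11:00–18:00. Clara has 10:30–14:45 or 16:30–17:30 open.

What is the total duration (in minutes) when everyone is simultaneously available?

60

Nikolai ∩ Noa: 11:45-13:30, 15:30-17:00.
Nikolai ∩ Noa ∩ Hiro: 12:30-13:30, 15:30-16:45.
Nikolai ∩ Noa ∩ Hiro ∩ Grace: 12:30-13:30, 15:45-16:45.
Nikolai ∩ Noa ∩ Hiro ∩ Grace ∩ Carol: 12:30-13:15, 16:30-16:45.
Nikolai ∩ Noa ∩ Hiro ∩ Grace ∩ Carol ∩ Ximena: 12:30-13:15, 16:30-16:45.
Nikolai ∩ Noa ∩ Hiro ∩ Grace ∩ Carol ∩ Ximena ∩ Clara: 12:30-13:15, 16:30-16:45.
So the common availability across everyone is 12:30-13:15, 16:30-16:45.
Summing the common windows: 45 + 15 = 60 minutes.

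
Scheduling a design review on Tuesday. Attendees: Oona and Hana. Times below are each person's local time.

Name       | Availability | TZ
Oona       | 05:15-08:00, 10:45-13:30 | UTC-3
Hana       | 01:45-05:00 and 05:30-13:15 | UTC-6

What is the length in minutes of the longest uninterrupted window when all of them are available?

Oona in UTC: 08:15-11:00, 13:45-16:30 (add 3h to convert from UTC-3).
Hana in UTC: 07:45-11:00, 11:30-19:15 (add 6h to convert from UTC-6).
Oona ∩ Hana: 08:15-11:00, 13:45-16:30.
Those are the intersection windows.
The longest is 08:15-11:00 at 165 minutes.

165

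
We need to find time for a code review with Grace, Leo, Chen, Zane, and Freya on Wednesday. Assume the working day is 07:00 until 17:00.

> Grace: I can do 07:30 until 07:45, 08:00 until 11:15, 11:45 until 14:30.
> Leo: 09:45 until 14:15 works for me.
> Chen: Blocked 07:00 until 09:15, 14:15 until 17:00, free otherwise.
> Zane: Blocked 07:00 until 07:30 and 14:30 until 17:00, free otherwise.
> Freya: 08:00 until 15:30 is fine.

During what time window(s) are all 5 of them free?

Grace free: 07:30-07:45, 08:00-11:15, 11:45-14:30.
Leo free: 09:45-14:15.
Chen free: 09:15-14:15 (invert busy blocks within the working day).
Zane free: 07:30-14:30 (invert busy blocks within the working day).
Freya free: 08:00-15:30.
Grace ∩ Leo: 09:45-11:15, 11:45-14:15.
Grace ∩ Leo ∩ Chen: 09:45-11:15, 11:45-14:15.
Grace ∩ Leo ∩ Chen ∩ Zane: 09:45-11:15, 11:45-14:15.
Grace ∩ Leo ∩ Chen ∩ Zane ∩ Freya: 09:45-11:15, 11:45-14:15.
So the common availability across everyone is 09:45-11:15, 11:45-14:15.

09:45-11:15, 11:45-14:15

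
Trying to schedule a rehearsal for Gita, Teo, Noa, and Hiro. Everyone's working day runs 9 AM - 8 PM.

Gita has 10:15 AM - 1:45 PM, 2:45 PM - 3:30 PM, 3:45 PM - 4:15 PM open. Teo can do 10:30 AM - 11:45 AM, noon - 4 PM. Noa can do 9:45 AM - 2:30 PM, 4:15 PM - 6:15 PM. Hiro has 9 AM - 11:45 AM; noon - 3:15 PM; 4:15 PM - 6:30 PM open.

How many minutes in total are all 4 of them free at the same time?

180

Gita ∩ Teo: 10:30-11:45, 12:00-13:45, 14:45-15:30, 15:45-16:00.
Gita ∩ Teo ∩ Noa: 10:30-11:45, 12:00-13:45.
Gita ∩ Teo ∩ Noa ∩ Hiro: 10:30-11:45, 12:00-13:45.
Summing the common windows: 75 + 105 = 180 minutes.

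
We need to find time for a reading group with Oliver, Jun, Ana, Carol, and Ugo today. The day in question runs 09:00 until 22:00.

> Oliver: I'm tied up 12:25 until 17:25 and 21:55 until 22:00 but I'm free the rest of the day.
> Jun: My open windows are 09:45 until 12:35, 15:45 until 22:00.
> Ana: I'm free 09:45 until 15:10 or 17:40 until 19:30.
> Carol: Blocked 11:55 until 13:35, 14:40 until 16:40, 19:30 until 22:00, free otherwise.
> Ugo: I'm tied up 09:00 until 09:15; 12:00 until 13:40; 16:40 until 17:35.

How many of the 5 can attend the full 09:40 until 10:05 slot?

3

Oliver free: 09:00-12:25, 17:25-21:55 (invert busy blocks within the working day).
Jun free: 09:45-12:35, 15:45-22:00.
Ana free: 09:45-15:10, 17:40-19:30.
Carol free: 09:00-11:55, 13:35-14:40, 16:40-19:30 (invert busy blocks within the working day).
Ugo free: 09:15-12:00, 13:40-16:40, 17:35-22:00 (invert busy blocks within the working day).
Oliver, Carol, and Ugo can make the full 09:40-10:05 slot — that's 3.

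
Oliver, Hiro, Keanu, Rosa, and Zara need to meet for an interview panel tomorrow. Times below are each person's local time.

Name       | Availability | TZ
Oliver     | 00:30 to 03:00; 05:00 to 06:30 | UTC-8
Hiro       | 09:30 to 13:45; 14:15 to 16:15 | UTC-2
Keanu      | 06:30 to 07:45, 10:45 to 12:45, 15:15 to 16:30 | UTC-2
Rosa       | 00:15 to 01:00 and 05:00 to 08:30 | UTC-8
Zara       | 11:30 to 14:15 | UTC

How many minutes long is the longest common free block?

75

Oliver in UTC: 08:30-11:00, 13:00-14:30 (add 8h to convert from UTC-8).
Hiro in UTC: 11:30-15:45, 16:15-18:15 (add 2h to convert from UTC-2).
Keanu in UTC: 08:30-09:45, 12:45-14:45, 17:15-18:30 (add 2h to convert from UTC-2).
Rosa in UTC: 08:15-09:00, 13:00-16:30 (add 8h to convert from UTC-8).
Zara in UTC: 11:30-14:15.
Oliver ∩ Hiro: 13:00-14:30.
Oliver ∩ Hiro ∩ Keanu: 13:00-14:30.
Oliver ∩ Hiro ∩ Keanu ∩ Rosa: 13:00-14:30.
Oliver ∩ Hiro ∩ Keanu ∩ Rosa ∩ Zara: 13:00-14:15.
The longest is 13:00-14:15 at 75 minutes.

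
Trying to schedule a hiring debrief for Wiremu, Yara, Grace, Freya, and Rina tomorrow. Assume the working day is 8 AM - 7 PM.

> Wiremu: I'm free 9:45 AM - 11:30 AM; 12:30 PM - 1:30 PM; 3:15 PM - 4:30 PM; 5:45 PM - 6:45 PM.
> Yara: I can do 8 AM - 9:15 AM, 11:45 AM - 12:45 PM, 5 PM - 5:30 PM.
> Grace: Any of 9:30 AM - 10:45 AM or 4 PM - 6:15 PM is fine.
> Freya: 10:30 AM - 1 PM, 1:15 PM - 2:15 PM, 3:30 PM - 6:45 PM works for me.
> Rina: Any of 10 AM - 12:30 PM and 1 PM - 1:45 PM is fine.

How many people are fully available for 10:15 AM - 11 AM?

2

Wiremu and Rina can make the full 10:15-11:00 slot — that's 2.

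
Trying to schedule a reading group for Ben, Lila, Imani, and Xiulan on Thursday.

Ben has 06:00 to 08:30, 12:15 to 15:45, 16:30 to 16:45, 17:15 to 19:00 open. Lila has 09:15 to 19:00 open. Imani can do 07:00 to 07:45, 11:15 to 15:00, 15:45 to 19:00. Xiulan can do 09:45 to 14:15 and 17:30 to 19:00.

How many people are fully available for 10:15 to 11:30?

Lila and Xiulan can make the full 10:15-11:30 slot — that's 2.

2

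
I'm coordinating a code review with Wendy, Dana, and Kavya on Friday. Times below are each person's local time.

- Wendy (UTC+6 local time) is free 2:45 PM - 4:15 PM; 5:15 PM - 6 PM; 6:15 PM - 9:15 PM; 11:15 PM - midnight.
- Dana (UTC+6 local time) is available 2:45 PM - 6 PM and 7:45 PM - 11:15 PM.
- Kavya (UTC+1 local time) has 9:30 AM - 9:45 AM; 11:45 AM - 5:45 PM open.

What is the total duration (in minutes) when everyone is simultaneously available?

135

Wendy in UTC: 08:45-10:15, 11:15-12:00, 12:15-15:15, 17:15-18:00 (subtract 6h to convert from UTC+6).
Dana in UTC: 08:45-12:00, 13:45-17:15 (subtract 6h to convert from UTC+6).
Kavya in UTC: 08:30-08:45, 10:45-16:45 (subtract 1h to convert from UTC+1).
Wendy ∩ Dana: 08:45-10:15, 11:15-12:00, 13:45-15:15.
Wendy ∩ Dana ∩ Kavya: 11:15-12:00, 13:45-15:15.
Summing the common windows: 45 + 90 = 135 minutes.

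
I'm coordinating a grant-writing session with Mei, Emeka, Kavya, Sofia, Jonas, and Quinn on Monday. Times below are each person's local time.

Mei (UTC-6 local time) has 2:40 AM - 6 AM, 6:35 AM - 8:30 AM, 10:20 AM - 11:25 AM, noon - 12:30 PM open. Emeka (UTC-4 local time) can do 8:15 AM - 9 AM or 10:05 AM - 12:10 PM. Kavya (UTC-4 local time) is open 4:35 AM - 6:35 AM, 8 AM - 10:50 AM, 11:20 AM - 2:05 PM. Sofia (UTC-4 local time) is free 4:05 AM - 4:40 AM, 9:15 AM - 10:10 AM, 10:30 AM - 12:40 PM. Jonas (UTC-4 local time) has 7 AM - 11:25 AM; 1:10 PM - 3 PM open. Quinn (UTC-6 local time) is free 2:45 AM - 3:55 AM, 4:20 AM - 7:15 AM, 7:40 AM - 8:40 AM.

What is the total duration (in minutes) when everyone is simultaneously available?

5

Mei in UTC: 08:40-12:00, 12:35-14:30, 16:20-17:25, 18:00-18:30 (add 6h to convert from UTC-6).
Emeka in UTC: 12:15-13:00, 14:05-16:10 (add 4h to convert from UTC-4).
Kavya in UTC: 08:35-10:35, 12:00-14:50, 15:20-18:05 (add 4h to convert from UTC-4).
Sofia in UTC: 08:05-08:40, 13:15-14:10, 14:30-16:40 (add 4h to convert from UTC-4).
Jonas in UTC: 11:00-15:25, 17:10-19:00 (add 4h to convert from UTC-4).
Quinn in UTC: 08:45-09:55, 10:20-13:15, 13:40-14:40 (add 6h to convert from UTC-6).
Mei ∩ Emeka: 12:35-13:00, 14:05-14:30.
Mei ∩ Emeka ∩ Kavya: 12:35-13:00, 14:05-14:30.
Mei ∩ Emeka ∩ Kavya ∩ Sofia: 14:05-14:10.
Mei ∩ Emeka ∩ Kavya ∩ Sofia ∩ Jonas: 14:05-14:10.
Mei ∩ Emeka ∩ Kavya ∩ Sofia ∩ Jonas ∩ Quinn: 14:05-14:10.
That's a single block of 5 minutes.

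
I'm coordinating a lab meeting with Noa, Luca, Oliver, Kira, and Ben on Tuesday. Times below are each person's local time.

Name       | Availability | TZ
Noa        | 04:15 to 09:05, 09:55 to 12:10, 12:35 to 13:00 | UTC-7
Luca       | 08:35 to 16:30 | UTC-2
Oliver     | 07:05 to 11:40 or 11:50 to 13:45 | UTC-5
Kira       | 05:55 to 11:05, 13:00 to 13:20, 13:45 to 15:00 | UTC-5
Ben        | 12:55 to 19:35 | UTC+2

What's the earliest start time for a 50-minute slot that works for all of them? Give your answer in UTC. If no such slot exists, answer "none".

Noa in UTC: 11:15-16:05, 16:55-19:10, 19:35-20:00 (add 7h to convert from UTC-7).
Luca in UTC: 10:35-18:30 (add 2h to convert from UTC-2).
Oliver in UTC: 12:05-16:40, 16:50-18:45 (add 5h to convert from UTC-5).
Kira in UTC: 10:55-16:05, 18:00-18:20, 18:45-20:00 (add 5h to convert from UTC-5).
Ben in UTC: 10:55-17:35 (subtract 2h to convert from UTC+2).
Noa ∩ Luca: 11:15-16:05, 16:55-18:30.
Noa ∩ Luca ∩ Oliver: 12:05-16:05, 16:55-18:30.
Noa ∩ Luca ∩ Oliver ∩ Kira: 12:05-16:05, 18:00-18:20.
Noa ∩ Luca ∩ Oliver ∩ Kira ∩ Ben: 12:05-16:05.
The first common window of at least 50 minutes is 12:05-16:05, so the earliest start is 12:05.

12:05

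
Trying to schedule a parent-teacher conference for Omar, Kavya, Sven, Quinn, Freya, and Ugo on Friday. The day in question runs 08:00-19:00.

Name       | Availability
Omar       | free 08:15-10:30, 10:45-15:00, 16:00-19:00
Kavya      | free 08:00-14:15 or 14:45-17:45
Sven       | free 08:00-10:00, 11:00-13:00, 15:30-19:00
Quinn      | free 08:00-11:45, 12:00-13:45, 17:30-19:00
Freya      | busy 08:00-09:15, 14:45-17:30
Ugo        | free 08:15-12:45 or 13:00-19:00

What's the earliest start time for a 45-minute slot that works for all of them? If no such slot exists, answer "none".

Omar free: 08:15-10:30, 10:45-15:00, 16:00-19:00.
Kavya free: 08:00-14:15, 14:45-17:45.
Sven free: 08:00-10:00, 11:00-13:00, 15:30-19:00.
Quinn free: 08:00-11:45, 12:00-13:45, 17:30-19:00.
Freya free: 09:15-14:45, 17:30-19:00 (invert busy blocks within the working day).
Ugo free: 08:15-12:45, 13:00-19:00.
Omar ∩ Kavya: 08:15-10:30, 10:45-14:15, 14:45-15:00, 16:00-17:45.
Omar ∩ Kavya ∩ Sven: 08:15-10:00, 11:00-13:00, 16:00-17:45.
Omar ∩ Kavya ∩ Sven ∩ Quinn: 08:15-10:00, 11:00-11:45, 12:00-13:00, 17:30-17:45.
Omar ∩ Kavya ∩ Sven ∩ Quinn ∩ Freya: 09:15-10:00, 11:00-11:45, 12:00-13:00, 17:30-17:45.
Omar ∩ Kavya ∩ Sven ∩ Quinn ∩ Freya ∩ Ugo: 09:15-10:00, 11:00-11:45, 12:00-12:45, 17:30-17:45.
The first common window of at least 45 minutes is 09:15-10:00, so the earliest start is 09:15.

09:15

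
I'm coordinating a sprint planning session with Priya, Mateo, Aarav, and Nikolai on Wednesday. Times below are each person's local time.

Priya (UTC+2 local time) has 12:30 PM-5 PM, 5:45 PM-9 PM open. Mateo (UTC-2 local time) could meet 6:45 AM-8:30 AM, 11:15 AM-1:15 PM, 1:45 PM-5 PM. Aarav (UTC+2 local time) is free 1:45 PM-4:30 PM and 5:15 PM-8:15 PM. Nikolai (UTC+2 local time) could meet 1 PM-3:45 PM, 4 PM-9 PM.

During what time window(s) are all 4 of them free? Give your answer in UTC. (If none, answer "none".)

Priya in UTC: 10:30-15:00, 15:45-19:00 (subtract 2h to convert from UTC+2).
Mateo in UTC: 08:45-10:30, 13:15-15:15, 15:45-19:00 (add 2h to convert from UTC-2).
Aarav in UTC: 11:45-14:30, 15:15-18:15 (subtract 2h to convert from UTC+2).
Nikolai in UTC: 11:00-13:45, 14:00-19:00 (subtract 2h to convert from UTC+2).
Priya ∩ Mateo: 13:15-15:00, 15:45-19:00.
Priya ∩ Mateo ∩ Aarav: 13:15-14:30, 15:45-18:15.
Priya ∩ Mateo ∩ Aarav ∩ Nikolai: 13:15-13:45, 14:00-14:30, 15:45-18:15.
So the common availability across everyone is 13:15-13:45, 14:00-14:30, 15:45-18:15.

13:15-13:45, 14:00-14:30, 15:45-18:15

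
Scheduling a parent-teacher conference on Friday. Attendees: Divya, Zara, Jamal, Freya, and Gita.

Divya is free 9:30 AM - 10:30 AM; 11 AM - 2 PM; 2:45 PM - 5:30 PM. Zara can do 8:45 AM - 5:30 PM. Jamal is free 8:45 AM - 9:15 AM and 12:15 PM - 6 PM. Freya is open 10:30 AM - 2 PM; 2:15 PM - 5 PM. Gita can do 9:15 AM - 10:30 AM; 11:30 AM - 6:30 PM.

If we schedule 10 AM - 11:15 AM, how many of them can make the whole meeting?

Zara can make the full 10:00-11:15 slot — that's 1.

1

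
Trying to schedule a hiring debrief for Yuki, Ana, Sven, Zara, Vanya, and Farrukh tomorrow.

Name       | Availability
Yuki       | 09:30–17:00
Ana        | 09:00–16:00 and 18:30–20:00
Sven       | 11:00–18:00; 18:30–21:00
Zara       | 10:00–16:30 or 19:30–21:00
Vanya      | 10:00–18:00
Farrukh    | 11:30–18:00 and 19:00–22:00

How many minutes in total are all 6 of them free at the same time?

270

Yuki ∩ Ana: 09:30-16:00.
Yuki ∩ Ana ∩ Sven: 11:00-16:00.
Yuki ∩ Ana ∩ Sven ∩ Zara: 11:00-16:00.
Yuki ∩ Ana ∩ Sven ∩ Zara ∩ Vanya: 11:00-16:00.
Yuki ∩ Ana ∩ Sven ∩ Zara ∩ Vanya ∩ Farrukh: 11:30-16:00.
So the common availability across everyone is 11:30-16:00.
That's a single block of 270 minutes.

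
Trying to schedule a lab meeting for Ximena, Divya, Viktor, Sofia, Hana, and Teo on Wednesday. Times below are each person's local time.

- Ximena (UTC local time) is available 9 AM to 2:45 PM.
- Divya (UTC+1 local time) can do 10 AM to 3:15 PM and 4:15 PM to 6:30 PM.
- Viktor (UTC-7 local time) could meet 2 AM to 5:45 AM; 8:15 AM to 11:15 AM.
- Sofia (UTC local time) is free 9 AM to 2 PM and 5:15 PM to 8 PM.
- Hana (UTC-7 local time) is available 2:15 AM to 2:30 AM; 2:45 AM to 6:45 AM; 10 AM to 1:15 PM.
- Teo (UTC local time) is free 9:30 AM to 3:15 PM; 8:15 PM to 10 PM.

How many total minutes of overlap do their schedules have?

Ximena in UTC: 09:00-14:45.
Divya in UTC: 09:00-14:15, 15:15-17:30 (subtract 1h to convert from UTC+1).
Viktor in UTC: 09:00-12:45, 15:15-18:15 (add 7h to convert from UTC-7).
Sofia in UTC: 09:00-14:00, 17:15-20:00.
Hana in UTC: 09:15-09:30, 09:45-13:45, 17:00-20:15 (add 7h to convert from UTC-7).
Teo in UTC: 09:30-15:15, 20:15-22:00.
Ximena ∩ Divya: 09:00-14:15.
Ximena ∩ Divya ∩ Viktor: 09:00-12:45.
Ximena ∩ Divya ∩ Viktor ∩ Sofia: 09:00-12:45.
Ximena ∩ Divya ∩ Viktor ∩ Sofia ∩ Hana: 09:15-09:30, 09:45-12:45.
Ximena ∩ Divya ∩ Viktor ∩ Sofia ∩ Hana ∩ Teo: 09:45-12:45.
Those are the intersection windows.
That's a single block of 180 minutes.

180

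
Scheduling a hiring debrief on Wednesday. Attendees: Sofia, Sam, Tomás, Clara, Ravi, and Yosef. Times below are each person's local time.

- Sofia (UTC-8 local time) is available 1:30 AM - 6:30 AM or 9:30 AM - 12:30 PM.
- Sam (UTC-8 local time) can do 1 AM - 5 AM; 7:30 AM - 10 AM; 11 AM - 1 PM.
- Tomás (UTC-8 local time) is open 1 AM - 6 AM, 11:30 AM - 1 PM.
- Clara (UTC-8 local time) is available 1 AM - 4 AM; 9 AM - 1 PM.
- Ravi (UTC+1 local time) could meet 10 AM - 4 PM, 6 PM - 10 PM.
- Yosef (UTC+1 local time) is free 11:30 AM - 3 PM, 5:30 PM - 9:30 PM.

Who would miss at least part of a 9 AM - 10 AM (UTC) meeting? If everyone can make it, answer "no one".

Sofia in UTC: 09:30-14:30, 17:30-20:30 (add 8h to convert from UTC-8).
Sam in UTC: 09:00-13:00, 15:30-18:00, 19:00-21:00 (add 8h to convert from UTC-8).
Tomás in UTC: 09:00-14:00, 19:30-21:00 (add 8h to convert from UTC-8).
Clara in UTC: 09:00-12:00, 17:00-21:00 (add 8h to convert from UTC-8).
Ravi in UTC: 09:00-15:00, 17:00-21:00 (subtract 1h to convert from UTC+1).
Yosef in UTC: 10:30-14:00, 16:30-20:30 (subtract 1h to convert from UTC+1).
Sofia: not fully free for 09:00-10:00. Sam: free for 09:00-10:00. Tomás: free for 09:00-10:00. Clara: free for 09:00-10:00. Ravi: free for 09:00-10:00. Yosef: not fully free for 09:00-10:00.

Sofia, Yosef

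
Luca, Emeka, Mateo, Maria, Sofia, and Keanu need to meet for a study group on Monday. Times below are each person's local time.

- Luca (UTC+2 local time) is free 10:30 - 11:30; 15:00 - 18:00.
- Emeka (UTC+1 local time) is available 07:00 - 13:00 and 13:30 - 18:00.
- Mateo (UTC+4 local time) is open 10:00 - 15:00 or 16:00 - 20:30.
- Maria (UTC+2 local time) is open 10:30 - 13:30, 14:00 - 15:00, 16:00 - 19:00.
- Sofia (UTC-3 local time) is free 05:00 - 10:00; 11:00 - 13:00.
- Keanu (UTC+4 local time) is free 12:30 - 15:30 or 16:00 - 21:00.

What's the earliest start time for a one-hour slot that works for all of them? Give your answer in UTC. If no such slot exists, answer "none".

Luca in UTC: 08:30-09:30, 13:00-16:00 (subtract 2h to convert from UTC+2).
Emeka in UTC: 06:00-12:00, 12:30-17:00 (subtract 1h to convert from UTC+1).
Mateo in UTC: 06:00-11:00, 12:00-16:30 (subtract 4h to convert from UTC+4).
Maria in UTC: 08:30-11:30, 12:00-13:00, 14:00-17:00 (subtract 2h to convert from UTC+2).
Sofia in UTC: 08:00-13:00, 14:00-16:00 (add 3h to convert from UTC-3).
Keanu in UTC: 08:30-11:30, 12:00-17:00 (subtract 4h to convert from UTC+4).
Luca ∩ Emeka: 08:30-09:30, 13:00-16:00.
Luca ∩ Emeka ∩ Mateo: 08:30-09:30, 13:00-16:00.
Luca ∩ Emeka ∩ Mateo ∩ Maria: 08:30-09:30, 14:00-16:00.
Luca ∩ Emeka ∩ Mateo ∩ Maria ∩ Sofia: 08:30-09:30, 14:00-16:00.
Luca ∩ Emeka ∩ Mateo ∩ Maria ∩ Sofia ∩ Keanu: 08:30-09:30, 14:00-16:00.
Those are the intersection windows.
The first common window of at least 60 minutes is 08:30-09:30, so the earliest start is 08:30.

08:30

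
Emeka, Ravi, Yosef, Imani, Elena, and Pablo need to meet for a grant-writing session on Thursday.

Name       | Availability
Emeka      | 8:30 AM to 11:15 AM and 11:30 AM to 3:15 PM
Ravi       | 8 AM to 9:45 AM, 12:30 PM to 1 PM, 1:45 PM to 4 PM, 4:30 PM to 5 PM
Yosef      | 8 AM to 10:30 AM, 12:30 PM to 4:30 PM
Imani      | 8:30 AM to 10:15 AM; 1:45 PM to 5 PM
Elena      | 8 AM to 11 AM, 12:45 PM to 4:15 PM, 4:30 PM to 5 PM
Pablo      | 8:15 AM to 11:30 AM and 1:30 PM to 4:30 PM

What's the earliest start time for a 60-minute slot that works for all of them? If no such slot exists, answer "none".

Emeka ∩ Ravi: 08:30-09:45, 12:30-13:00, 13:45-15:15.
Emeka ∩ Ravi ∩ Yosef: 08:30-09:45, 12:30-13:00, 13:45-15:15.
Emeka ∩ Ravi ∩ Yosef ∩ Imani: 08:30-09:45, 13:45-15:15.
Emeka ∩ Ravi ∩ Yosef ∩ Imani ∩ Elena: 08:30-09:45, 13:45-15:15.
Emeka ∩ Ravi ∩ Yosef ∩ Imani ∩ Elena ∩ Pablo: 08:30-09:45, 13:45-15:15.
The first common window of at least 60 minutes is 08:30-09:45, so the earliest start is 08:30.

08:30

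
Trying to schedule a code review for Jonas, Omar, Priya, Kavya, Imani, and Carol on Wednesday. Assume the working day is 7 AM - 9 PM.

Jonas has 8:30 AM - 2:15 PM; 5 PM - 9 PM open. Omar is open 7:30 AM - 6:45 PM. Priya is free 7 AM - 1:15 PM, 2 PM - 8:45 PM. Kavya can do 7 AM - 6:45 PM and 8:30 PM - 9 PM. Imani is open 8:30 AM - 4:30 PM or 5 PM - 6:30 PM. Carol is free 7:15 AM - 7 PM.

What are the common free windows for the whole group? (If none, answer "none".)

Jonas ∩ Omar: 08:30-14:15, 17:00-18:45.
Jonas ∩ Omar ∩ Priya: 08:30-13:15, 14:00-14:15, 17:00-18:45.
Jonas ∩ Omar ∩ Priya ∩ Kavya: 08:30-13:15, 14:00-14:15, 17:00-18:45.
Jonas ∩ Omar ∩ Priya ∩ Kavya ∩ Imani: 08:30-13:15, 14:00-14:15, 17:00-18:30.
Jonas ∩ Omar ∩ Priya ∩ Kavya ∩ Imani ∩ Carol: 08:30-13:15, 14:00-14:15, 17:00-18:30.

08:30-13:15, 14:00-14:15, 17:00-18:30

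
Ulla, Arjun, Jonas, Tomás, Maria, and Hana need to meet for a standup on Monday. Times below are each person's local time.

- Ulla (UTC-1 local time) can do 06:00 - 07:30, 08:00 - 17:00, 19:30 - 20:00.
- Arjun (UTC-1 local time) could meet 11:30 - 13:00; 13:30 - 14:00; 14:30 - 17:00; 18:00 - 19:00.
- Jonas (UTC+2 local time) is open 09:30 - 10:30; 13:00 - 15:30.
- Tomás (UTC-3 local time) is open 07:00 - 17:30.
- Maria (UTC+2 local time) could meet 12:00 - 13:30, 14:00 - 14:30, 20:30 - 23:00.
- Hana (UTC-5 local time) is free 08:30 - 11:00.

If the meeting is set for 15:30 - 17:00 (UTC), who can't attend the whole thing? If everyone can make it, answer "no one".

Ulla in UTC: 07:00-08:30, 09:00-18:00, 20:30-21:00 (add 1h to convert from UTC-1).
Arjun in UTC: 12:30-14:00, 14:30-15:00, 15:30-18:00, 19:00-20:00 (add 1h to convert from UTC-1).
Jonas in UTC: 07:30-08:30, 11:00-13:30 (subtract 2h to convert from UTC+2).
Tomás in UTC: 10:00-20:30 (add 3h to convert from UTC-3).
Maria in UTC: 10:00-11:30, 12:00-12:30, 18:30-21:00 (subtract 2h to convert from UTC+2).
Hana in UTC: 13:30-16:00 (add 5h to convert from UTC-5).
Ulla: free for 15:30-17:00. Arjun: free for 15:30-17:00. Jonas: not fully free for 15:30-17:00. Tomás: free for 15:30-17:00. Maria: not fully free for 15:30-17:00. Hana: not fully free for 15:30-17:00.

Hana, Jonas, Maria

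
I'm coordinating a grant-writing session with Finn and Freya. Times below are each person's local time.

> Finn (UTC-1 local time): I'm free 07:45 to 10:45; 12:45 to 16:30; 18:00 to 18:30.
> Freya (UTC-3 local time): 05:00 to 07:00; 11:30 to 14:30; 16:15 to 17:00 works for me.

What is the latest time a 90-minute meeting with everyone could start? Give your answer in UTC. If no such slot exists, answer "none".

16:00

Finn in UTC: 08:45-11:45, 13:45-17:30, 19:00-19:30 (add 1h to convert from UTC-1).
Freya in UTC: 08:00-10:00, 14:30-17:30, 19:15-20:00 (add 3h to convert from UTC-3).
Finn ∩ Freya: 08:45-10:00, 14:30-17:30, 19:15-19:30.
The last common window of at least 90 minutes is 14:30-17:30; a 90-minute meeting can start as late as 16:00 and still end by 17:30.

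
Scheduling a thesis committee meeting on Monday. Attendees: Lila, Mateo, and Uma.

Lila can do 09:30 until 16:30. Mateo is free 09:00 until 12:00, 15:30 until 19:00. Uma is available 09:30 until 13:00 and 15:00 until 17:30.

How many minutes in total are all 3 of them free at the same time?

210

Lila ∩ Mateo: 09:30-12:00, 15:30-16:30.
Lila ∩ Mateo ∩ Uma: 09:30-12:00, 15:30-16:30.
Summing the common windows: 150 + 60 = 210 minutes.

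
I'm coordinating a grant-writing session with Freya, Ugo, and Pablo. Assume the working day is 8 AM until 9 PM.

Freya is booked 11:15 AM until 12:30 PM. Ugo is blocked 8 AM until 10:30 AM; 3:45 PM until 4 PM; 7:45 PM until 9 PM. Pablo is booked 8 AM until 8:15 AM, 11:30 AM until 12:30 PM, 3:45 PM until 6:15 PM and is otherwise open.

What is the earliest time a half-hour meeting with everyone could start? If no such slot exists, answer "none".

10:30

Freya free: 08:00-11:15, 12:30-21:00 (invert busy blocks within the working day).
Ugo free: 10:30-15:45, 16:00-19:45 (invert busy blocks within the working day).
Pablo free: 08:15-11:30, 12:30-15:45, 18:15-21:00 (invert busy blocks within the working day).
Freya ∩ Ugo: 10:30-11:15, 12:30-15:45, 16:00-19:45.
Freya ∩ Ugo ∩ Pablo: 10:30-11:15, 12:30-15:45, 18:15-19:45.
The first common window of at least 30 minutes is 10:30-11:15, so the earliest start is 10:30.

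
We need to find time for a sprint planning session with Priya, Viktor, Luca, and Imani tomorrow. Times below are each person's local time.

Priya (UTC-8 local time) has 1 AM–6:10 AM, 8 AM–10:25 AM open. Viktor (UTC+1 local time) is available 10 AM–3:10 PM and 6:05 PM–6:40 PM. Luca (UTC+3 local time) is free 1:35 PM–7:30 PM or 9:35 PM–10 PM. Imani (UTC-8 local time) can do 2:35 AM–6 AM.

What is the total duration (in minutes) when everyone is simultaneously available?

Priya in UTC: 09:00-14:10, 16:00-18:25 (add 8h to convert from UTC-8).
Viktor in UTC: 09:00-14:10, 17:05-17:40 (subtract 1h to convert from UTC+1).
Luca in UTC: 10:35-16:30, 18:35-19:00 (subtract 3h to convert from UTC+3).
Imani in UTC: 10:35-14:00 (add 8h to convert from UTC-8).
Priya ∩ Viktor: 09:00-14:10, 17:05-17:40.
Priya ∩ Viktor ∩ Luca: 10:35-14:10.
Priya ∩ Viktor ∩ Luca ∩ Imani: 10:35-14:00.
That's a single block of 205 minutes.

205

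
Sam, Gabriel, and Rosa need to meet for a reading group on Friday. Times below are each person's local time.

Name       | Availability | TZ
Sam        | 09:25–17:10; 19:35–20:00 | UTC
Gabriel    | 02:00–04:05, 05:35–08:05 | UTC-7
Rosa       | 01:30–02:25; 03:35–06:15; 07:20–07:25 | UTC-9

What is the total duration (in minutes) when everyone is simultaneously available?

Sam in UTC: 09:25-17:10, 19:35-20:00.
Gabriel in UTC: 09:00-11:05, 12:35-15:05 (add 7h to convert from UTC-7).
Rosa in UTC: 10:30-11:25, 12:35-15:15, 16:20-16:25 (add 9h to convert from UTC-9).
Sam ∩ Gabriel: 09:25-11:05, 12:35-15:05.
Sam ∩ Gabriel ∩ Rosa: 10:30-11:05, 12:35-15:05.
Summing the common windows: 35 + 150 = 185 minutes.

185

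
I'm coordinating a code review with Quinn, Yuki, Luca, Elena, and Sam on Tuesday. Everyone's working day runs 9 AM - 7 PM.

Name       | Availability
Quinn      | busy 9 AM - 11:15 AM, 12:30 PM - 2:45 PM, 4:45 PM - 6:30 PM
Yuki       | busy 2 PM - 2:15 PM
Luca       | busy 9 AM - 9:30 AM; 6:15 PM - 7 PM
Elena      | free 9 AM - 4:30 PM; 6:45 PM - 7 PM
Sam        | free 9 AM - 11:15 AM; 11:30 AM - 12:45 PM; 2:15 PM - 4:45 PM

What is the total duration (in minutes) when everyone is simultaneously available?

165

Quinn free: 11:15-12:30, 14:45-16:45, 18:30-19:00 (invert busy blocks within the working day).
Yuki free: 09:00-14:00, 14:15-19:00 (invert busy blocks within the working day).
Luca free: 09:30-18:15 (invert busy blocks within the working day).
Elena free: 09:00-16:30, 18:45-19:00.
Sam free: 09:00-11:15, 11:30-12:45, 14:15-16:45.
Quinn ∩ Yuki: 11:15-12:30, 14:45-16:45, 18:30-19:00.
Quinn ∩ Yuki ∩ Luca: 11:15-12:30, 14:45-16:45.
Quinn ∩ Yuki ∩ Luca ∩ Elena: 11:15-12:30, 14:45-16:30.
Quinn ∩ Yuki ∩ Luca ∩ Elena ∩ Sam: 11:30-12:30, 14:45-16:30.
Those are the intersection windows.
Summing the common windows: 60 + 105 = 165 minutes.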